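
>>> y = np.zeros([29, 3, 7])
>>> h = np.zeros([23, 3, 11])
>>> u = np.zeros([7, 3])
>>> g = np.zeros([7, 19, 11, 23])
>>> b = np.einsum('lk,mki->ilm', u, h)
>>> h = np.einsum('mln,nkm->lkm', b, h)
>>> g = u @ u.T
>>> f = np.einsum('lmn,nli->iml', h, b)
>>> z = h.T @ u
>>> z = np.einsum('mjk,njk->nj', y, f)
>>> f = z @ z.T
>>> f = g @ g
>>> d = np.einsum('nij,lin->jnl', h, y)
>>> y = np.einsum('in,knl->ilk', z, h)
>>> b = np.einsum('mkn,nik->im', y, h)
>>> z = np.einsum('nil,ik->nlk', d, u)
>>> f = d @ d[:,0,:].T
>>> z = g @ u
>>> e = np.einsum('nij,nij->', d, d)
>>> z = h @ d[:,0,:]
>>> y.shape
(23, 11, 7)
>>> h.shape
(7, 3, 11)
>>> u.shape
(7, 3)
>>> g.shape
(7, 7)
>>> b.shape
(3, 23)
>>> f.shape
(11, 7, 11)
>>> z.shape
(7, 3, 29)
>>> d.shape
(11, 7, 29)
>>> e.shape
()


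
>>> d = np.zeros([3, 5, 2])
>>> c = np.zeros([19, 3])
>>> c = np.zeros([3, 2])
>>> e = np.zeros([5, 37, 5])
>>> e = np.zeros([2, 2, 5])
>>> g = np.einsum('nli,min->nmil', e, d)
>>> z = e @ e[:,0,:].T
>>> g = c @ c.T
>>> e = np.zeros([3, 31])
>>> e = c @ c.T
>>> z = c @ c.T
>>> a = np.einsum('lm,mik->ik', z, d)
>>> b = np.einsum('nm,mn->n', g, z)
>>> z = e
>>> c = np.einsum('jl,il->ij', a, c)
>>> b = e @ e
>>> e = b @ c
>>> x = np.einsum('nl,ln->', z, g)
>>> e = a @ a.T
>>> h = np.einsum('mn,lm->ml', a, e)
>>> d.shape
(3, 5, 2)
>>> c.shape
(3, 5)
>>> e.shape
(5, 5)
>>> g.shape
(3, 3)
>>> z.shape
(3, 3)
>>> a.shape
(5, 2)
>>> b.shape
(3, 3)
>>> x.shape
()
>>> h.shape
(5, 5)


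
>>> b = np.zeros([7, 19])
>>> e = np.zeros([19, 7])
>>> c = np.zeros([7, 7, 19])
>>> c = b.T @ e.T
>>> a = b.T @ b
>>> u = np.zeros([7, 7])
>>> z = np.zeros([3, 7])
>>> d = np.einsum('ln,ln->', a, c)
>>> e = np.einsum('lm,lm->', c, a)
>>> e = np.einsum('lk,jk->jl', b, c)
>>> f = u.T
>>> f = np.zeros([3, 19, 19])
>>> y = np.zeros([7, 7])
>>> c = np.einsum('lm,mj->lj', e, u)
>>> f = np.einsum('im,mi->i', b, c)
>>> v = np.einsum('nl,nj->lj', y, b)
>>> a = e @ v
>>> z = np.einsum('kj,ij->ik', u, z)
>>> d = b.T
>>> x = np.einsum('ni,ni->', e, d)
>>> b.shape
(7, 19)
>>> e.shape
(19, 7)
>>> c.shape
(19, 7)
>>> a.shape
(19, 19)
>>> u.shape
(7, 7)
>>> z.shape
(3, 7)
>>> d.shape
(19, 7)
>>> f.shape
(7,)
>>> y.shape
(7, 7)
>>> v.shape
(7, 19)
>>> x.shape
()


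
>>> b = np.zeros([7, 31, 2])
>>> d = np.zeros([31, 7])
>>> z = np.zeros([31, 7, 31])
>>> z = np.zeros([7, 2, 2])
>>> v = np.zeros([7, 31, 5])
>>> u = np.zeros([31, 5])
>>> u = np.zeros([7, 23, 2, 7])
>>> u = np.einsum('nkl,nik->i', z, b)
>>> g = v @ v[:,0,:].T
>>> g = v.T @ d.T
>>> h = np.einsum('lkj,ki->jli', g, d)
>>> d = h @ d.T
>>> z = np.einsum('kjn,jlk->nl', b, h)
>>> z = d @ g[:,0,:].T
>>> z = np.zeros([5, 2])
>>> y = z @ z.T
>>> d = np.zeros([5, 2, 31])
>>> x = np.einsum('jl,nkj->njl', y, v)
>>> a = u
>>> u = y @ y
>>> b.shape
(7, 31, 2)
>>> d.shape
(5, 2, 31)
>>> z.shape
(5, 2)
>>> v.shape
(7, 31, 5)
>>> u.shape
(5, 5)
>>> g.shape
(5, 31, 31)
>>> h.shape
(31, 5, 7)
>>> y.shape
(5, 5)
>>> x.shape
(7, 5, 5)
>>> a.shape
(31,)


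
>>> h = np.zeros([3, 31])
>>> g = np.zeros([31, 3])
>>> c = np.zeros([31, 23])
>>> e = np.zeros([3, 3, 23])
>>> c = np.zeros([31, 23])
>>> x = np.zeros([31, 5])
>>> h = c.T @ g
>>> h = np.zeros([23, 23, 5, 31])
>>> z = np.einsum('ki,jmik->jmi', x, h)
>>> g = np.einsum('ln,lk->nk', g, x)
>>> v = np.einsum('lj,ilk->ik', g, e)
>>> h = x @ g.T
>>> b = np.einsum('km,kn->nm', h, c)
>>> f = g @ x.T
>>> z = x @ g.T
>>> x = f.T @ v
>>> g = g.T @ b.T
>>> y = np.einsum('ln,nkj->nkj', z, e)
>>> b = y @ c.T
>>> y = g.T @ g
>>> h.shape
(31, 3)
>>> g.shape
(5, 23)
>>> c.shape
(31, 23)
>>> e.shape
(3, 3, 23)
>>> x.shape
(31, 23)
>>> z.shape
(31, 3)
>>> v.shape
(3, 23)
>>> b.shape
(3, 3, 31)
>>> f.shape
(3, 31)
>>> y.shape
(23, 23)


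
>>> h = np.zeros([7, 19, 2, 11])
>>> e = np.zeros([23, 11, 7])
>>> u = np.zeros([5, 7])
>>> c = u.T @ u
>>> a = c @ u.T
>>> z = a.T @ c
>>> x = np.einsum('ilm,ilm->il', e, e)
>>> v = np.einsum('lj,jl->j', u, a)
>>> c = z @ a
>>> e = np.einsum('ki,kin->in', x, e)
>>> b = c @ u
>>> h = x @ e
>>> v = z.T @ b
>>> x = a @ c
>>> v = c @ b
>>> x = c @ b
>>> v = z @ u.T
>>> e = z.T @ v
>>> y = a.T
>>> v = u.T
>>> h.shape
(23, 7)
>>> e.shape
(7, 5)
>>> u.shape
(5, 7)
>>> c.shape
(5, 5)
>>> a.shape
(7, 5)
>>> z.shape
(5, 7)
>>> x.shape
(5, 7)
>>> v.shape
(7, 5)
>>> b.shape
(5, 7)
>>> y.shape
(5, 7)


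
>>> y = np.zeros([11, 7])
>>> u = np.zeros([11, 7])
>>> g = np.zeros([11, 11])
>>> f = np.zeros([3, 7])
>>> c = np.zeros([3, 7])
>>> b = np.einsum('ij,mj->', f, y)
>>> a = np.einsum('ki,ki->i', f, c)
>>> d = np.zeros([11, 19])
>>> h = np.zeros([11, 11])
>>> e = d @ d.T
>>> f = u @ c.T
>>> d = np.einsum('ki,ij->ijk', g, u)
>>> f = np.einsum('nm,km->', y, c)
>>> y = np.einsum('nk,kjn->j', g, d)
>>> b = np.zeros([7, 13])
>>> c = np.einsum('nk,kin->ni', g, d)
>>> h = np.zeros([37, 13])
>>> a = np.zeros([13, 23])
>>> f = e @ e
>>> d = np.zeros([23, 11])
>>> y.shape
(7,)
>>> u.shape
(11, 7)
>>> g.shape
(11, 11)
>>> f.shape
(11, 11)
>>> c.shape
(11, 7)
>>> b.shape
(7, 13)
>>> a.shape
(13, 23)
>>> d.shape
(23, 11)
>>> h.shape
(37, 13)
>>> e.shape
(11, 11)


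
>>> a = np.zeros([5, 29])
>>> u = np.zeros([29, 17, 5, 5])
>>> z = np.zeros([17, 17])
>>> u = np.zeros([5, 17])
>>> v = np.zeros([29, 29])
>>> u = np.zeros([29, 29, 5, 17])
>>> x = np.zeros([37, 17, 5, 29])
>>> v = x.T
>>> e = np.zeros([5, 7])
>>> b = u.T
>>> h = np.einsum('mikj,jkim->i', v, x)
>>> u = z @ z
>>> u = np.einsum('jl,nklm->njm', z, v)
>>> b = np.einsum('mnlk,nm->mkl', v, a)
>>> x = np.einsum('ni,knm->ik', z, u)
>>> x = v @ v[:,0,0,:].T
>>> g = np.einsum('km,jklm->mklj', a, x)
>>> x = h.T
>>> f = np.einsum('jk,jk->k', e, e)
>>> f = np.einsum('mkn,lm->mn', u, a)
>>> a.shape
(5, 29)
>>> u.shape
(29, 17, 37)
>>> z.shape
(17, 17)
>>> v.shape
(29, 5, 17, 37)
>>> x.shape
(5,)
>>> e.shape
(5, 7)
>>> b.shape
(29, 37, 17)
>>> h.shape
(5,)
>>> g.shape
(29, 5, 17, 29)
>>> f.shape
(29, 37)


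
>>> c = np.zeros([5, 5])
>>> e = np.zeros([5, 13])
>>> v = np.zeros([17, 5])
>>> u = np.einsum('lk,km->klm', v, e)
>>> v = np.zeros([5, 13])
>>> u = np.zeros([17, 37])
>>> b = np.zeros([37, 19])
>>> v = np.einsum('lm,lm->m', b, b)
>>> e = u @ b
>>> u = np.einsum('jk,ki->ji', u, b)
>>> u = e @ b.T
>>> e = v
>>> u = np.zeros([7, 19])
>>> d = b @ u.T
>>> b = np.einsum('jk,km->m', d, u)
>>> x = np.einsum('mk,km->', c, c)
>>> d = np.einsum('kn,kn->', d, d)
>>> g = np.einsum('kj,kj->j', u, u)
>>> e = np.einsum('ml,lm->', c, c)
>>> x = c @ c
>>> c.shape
(5, 5)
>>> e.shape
()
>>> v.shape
(19,)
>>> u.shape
(7, 19)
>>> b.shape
(19,)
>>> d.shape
()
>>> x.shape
(5, 5)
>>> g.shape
(19,)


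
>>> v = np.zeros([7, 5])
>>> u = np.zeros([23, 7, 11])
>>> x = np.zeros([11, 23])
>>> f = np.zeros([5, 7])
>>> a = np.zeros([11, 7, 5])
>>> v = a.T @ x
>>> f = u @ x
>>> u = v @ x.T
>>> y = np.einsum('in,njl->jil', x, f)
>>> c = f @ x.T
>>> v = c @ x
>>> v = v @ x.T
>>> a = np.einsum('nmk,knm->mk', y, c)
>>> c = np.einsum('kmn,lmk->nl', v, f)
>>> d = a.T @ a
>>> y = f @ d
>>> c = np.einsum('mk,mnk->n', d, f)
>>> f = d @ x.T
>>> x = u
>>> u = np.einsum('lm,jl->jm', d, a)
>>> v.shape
(23, 7, 11)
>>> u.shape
(11, 23)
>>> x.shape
(5, 7, 11)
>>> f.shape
(23, 11)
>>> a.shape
(11, 23)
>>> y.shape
(23, 7, 23)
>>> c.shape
(7,)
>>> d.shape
(23, 23)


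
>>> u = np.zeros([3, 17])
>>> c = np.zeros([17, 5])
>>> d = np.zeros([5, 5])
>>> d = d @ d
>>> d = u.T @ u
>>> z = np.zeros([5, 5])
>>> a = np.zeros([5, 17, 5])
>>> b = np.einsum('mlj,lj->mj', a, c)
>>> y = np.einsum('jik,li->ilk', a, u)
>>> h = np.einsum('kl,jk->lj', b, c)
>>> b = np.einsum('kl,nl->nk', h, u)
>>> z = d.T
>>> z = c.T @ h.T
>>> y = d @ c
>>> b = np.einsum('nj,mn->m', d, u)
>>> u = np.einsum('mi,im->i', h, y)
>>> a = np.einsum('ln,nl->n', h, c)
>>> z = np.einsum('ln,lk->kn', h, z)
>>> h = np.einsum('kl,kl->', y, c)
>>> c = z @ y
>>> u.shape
(17,)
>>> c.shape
(5, 5)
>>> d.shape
(17, 17)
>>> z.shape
(5, 17)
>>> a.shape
(17,)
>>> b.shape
(3,)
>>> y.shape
(17, 5)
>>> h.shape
()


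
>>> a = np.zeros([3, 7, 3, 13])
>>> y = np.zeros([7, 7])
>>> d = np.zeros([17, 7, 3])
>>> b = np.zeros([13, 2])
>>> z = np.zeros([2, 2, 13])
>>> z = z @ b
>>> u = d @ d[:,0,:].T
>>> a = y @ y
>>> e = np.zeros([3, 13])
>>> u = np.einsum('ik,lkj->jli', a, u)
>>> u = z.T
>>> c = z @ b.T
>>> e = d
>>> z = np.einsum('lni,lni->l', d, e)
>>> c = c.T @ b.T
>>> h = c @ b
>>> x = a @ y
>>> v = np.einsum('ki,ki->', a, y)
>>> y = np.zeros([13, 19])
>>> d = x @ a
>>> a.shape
(7, 7)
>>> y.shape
(13, 19)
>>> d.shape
(7, 7)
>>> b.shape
(13, 2)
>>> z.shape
(17,)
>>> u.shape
(2, 2, 2)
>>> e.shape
(17, 7, 3)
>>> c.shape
(13, 2, 13)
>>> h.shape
(13, 2, 2)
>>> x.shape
(7, 7)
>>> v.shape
()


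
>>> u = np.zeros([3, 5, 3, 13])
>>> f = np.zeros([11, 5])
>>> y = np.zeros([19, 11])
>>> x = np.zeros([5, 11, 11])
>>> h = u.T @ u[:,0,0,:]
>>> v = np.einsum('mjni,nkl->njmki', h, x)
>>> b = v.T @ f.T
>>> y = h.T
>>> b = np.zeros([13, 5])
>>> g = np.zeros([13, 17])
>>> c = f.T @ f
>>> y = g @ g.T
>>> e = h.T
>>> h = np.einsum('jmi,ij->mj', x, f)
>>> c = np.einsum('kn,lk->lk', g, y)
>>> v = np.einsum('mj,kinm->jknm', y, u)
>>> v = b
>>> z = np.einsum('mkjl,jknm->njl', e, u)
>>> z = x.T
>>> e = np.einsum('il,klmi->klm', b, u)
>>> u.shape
(3, 5, 3, 13)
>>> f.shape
(11, 5)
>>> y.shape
(13, 13)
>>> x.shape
(5, 11, 11)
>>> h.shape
(11, 5)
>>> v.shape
(13, 5)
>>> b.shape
(13, 5)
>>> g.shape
(13, 17)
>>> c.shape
(13, 13)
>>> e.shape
(3, 5, 3)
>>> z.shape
(11, 11, 5)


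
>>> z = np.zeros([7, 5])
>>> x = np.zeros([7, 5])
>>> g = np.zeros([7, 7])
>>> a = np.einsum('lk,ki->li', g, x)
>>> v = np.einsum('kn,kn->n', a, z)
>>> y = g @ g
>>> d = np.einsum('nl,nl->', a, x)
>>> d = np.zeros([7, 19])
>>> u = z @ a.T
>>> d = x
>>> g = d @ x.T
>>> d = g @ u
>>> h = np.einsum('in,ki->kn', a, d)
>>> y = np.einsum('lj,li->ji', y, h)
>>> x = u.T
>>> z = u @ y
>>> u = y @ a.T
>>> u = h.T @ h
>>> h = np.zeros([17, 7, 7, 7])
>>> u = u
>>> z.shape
(7, 5)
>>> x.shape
(7, 7)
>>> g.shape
(7, 7)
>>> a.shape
(7, 5)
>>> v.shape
(5,)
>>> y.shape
(7, 5)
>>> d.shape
(7, 7)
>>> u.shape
(5, 5)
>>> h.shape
(17, 7, 7, 7)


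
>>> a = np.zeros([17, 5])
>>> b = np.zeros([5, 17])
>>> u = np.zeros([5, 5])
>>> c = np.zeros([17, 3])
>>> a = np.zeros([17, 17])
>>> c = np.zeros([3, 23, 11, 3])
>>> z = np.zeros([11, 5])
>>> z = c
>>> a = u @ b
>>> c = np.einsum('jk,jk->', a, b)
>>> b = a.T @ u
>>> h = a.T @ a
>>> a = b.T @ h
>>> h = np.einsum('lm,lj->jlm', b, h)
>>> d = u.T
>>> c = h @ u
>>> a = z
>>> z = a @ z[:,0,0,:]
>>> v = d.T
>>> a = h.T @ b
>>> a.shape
(5, 17, 5)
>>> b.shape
(17, 5)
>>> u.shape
(5, 5)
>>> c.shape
(17, 17, 5)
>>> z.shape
(3, 23, 11, 3)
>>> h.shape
(17, 17, 5)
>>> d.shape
(5, 5)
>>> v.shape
(5, 5)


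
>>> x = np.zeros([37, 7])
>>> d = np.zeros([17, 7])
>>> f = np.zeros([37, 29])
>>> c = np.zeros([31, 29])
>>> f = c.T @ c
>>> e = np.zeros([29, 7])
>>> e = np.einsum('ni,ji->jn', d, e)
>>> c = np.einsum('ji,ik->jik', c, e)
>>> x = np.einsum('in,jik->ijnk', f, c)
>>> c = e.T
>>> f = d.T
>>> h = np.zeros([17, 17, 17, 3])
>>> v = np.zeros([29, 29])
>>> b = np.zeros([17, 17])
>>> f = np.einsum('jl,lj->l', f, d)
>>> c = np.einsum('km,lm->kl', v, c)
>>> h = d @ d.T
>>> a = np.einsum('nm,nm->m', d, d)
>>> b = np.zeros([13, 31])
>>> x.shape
(29, 31, 29, 17)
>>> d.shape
(17, 7)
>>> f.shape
(17,)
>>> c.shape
(29, 17)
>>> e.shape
(29, 17)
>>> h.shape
(17, 17)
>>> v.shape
(29, 29)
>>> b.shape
(13, 31)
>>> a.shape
(7,)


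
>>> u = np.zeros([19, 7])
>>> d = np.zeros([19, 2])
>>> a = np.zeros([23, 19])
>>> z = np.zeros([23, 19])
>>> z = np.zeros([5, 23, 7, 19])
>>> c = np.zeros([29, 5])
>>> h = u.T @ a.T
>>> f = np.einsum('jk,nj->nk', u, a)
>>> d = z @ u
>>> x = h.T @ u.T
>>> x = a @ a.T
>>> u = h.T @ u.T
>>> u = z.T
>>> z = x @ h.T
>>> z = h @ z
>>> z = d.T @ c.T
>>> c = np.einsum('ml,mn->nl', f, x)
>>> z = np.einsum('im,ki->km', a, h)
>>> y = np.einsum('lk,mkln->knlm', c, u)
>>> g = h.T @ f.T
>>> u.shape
(19, 7, 23, 5)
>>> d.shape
(5, 23, 7, 7)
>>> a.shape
(23, 19)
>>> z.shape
(7, 19)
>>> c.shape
(23, 7)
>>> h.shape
(7, 23)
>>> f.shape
(23, 7)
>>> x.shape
(23, 23)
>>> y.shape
(7, 5, 23, 19)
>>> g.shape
(23, 23)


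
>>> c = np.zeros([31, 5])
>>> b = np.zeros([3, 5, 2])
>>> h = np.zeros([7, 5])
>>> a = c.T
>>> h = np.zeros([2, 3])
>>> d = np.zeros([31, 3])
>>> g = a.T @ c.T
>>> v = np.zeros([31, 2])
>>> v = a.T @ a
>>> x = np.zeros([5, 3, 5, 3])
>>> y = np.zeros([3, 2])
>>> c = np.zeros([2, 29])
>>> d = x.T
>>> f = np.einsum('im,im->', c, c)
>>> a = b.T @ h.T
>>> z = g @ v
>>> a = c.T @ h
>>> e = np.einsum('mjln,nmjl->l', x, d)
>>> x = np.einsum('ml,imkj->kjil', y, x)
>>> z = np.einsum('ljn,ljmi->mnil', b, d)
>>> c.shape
(2, 29)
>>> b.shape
(3, 5, 2)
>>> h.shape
(2, 3)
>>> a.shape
(29, 3)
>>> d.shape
(3, 5, 3, 5)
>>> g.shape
(31, 31)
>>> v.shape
(31, 31)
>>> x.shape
(5, 3, 5, 2)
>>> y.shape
(3, 2)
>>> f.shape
()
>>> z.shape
(3, 2, 5, 3)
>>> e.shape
(5,)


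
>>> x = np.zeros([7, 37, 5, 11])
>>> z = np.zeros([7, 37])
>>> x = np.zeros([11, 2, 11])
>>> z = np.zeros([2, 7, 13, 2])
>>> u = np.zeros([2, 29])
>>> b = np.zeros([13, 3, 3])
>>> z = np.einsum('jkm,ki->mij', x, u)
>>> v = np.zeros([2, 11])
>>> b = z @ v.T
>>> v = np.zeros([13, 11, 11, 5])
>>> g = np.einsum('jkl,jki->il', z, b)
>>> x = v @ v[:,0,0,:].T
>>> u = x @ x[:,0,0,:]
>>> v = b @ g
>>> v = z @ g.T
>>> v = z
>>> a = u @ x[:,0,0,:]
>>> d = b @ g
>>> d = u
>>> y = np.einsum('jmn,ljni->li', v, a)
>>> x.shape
(13, 11, 11, 13)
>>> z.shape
(11, 29, 11)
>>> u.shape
(13, 11, 11, 13)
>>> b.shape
(11, 29, 2)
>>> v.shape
(11, 29, 11)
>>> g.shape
(2, 11)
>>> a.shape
(13, 11, 11, 13)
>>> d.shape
(13, 11, 11, 13)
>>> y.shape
(13, 13)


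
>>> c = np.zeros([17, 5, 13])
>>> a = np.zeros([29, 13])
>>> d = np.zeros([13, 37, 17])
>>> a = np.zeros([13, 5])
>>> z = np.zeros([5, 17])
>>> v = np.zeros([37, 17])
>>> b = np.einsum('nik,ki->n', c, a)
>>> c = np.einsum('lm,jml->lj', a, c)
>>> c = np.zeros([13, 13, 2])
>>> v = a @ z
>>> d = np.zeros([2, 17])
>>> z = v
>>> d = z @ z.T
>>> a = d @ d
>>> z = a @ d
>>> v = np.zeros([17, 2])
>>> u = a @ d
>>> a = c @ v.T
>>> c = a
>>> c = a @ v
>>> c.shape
(13, 13, 2)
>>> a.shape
(13, 13, 17)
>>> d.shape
(13, 13)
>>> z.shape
(13, 13)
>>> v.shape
(17, 2)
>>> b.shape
(17,)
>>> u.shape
(13, 13)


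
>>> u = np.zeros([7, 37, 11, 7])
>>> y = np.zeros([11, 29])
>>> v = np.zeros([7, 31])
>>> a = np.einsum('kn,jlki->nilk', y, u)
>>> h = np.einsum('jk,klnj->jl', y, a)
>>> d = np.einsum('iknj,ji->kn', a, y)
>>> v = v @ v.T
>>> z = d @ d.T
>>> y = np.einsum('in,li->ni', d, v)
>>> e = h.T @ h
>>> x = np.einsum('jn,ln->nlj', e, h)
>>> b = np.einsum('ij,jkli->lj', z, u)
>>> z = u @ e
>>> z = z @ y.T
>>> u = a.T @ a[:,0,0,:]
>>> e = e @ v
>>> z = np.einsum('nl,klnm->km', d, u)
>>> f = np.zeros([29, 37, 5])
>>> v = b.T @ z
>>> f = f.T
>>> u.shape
(11, 37, 7, 11)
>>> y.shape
(37, 7)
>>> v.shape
(7, 11)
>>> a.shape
(29, 7, 37, 11)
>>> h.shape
(11, 7)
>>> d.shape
(7, 37)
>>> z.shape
(11, 11)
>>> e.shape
(7, 7)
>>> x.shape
(7, 11, 7)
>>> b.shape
(11, 7)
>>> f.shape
(5, 37, 29)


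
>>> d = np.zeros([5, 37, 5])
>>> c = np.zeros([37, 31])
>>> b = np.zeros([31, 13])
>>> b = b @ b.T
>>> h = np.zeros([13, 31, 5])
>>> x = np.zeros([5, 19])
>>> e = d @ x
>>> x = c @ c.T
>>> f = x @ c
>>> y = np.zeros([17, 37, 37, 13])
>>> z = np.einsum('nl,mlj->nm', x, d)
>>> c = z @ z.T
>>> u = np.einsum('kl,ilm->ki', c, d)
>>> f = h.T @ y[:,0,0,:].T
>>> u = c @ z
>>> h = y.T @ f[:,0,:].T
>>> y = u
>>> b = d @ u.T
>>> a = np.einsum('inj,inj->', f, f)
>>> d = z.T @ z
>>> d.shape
(5, 5)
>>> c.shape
(37, 37)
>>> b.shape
(5, 37, 37)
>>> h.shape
(13, 37, 37, 5)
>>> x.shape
(37, 37)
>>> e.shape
(5, 37, 19)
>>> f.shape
(5, 31, 17)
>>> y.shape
(37, 5)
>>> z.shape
(37, 5)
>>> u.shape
(37, 5)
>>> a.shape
()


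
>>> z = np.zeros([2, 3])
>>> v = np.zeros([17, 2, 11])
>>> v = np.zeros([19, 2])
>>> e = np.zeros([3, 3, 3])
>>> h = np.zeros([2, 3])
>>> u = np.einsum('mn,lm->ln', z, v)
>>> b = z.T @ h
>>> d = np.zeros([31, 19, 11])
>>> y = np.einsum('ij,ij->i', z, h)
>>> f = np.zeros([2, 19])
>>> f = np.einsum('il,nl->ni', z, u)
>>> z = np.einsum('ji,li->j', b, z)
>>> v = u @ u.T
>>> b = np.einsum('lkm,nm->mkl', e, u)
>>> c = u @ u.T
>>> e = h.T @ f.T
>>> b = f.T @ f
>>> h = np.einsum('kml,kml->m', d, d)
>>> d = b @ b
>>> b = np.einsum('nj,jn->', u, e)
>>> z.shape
(3,)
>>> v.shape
(19, 19)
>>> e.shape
(3, 19)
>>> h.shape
(19,)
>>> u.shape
(19, 3)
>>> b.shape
()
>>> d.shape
(2, 2)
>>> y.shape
(2,)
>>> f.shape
(19, 2)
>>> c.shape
(19, 19)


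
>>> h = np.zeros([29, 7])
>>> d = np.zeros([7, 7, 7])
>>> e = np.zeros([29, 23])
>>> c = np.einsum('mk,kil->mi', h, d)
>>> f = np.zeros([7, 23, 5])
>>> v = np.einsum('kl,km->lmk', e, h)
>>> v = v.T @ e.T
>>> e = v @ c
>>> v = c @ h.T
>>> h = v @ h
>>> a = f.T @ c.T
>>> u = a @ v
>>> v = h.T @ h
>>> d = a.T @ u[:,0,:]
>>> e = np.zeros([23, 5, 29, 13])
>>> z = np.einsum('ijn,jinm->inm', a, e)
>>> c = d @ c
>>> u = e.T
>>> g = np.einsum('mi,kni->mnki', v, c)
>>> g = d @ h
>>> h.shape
(29, 7)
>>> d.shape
(29, 23, 29)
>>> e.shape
(23, 5, 29, 13)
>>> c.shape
(29, 23, 7)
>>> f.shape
(7, 23, 5)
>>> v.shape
(7, 7)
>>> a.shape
(5, 23, 29)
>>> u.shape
(13, 29, 5, 23)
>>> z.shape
(5, 29, 13)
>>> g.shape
(29, 23, 7)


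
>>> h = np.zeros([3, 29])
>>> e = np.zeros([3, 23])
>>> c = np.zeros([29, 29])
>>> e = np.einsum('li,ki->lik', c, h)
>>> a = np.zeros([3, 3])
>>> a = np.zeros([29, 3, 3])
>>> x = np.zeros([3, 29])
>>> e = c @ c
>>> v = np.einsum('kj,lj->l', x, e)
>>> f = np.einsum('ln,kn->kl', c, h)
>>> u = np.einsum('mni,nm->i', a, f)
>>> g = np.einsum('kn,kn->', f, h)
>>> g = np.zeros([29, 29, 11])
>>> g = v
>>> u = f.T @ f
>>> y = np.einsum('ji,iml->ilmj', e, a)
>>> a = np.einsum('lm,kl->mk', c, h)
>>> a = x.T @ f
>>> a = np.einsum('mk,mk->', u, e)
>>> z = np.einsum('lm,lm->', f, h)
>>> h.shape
(3, 29)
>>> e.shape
(29, 29)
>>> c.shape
(29, 29)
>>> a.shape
()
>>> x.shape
(3, 29)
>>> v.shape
(29,)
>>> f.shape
(3, 29)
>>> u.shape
(29, 29)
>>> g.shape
(29,)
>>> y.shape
(29, 3, 3, 29)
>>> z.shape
()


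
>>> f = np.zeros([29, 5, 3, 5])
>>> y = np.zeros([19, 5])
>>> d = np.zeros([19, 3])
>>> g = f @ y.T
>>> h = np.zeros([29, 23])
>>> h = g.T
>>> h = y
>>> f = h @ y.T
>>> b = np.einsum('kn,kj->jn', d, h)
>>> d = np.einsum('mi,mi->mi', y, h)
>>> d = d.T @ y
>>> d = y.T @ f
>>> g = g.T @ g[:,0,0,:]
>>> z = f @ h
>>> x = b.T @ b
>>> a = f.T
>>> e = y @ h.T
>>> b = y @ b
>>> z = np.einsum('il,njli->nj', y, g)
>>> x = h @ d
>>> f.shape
(19, 19)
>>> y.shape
(19, 5)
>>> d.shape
(5, 19)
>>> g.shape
(19, 3, 5, 19)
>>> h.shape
(19, 5)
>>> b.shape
(19, 3)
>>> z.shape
(19, 3)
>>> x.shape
(19, 19)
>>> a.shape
(19, 19)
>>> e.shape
(19, 19)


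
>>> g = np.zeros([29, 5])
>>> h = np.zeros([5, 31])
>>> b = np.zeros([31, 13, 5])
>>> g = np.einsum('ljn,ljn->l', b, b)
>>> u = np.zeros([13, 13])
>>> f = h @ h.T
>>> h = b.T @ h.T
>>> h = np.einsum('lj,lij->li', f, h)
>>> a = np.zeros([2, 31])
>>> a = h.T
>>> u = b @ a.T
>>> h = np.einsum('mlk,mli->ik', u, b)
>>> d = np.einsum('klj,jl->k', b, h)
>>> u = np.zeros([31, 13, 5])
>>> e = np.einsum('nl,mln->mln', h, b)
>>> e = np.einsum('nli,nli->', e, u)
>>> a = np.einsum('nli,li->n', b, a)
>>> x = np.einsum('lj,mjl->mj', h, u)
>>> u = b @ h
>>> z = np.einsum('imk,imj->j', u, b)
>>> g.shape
(31,)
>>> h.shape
(5, 13)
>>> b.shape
(31, 13, 5)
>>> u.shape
(31, 13, 13)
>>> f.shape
(5, 5)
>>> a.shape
(31,)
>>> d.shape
(31,)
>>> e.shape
()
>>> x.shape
(31, 13)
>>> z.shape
(5,)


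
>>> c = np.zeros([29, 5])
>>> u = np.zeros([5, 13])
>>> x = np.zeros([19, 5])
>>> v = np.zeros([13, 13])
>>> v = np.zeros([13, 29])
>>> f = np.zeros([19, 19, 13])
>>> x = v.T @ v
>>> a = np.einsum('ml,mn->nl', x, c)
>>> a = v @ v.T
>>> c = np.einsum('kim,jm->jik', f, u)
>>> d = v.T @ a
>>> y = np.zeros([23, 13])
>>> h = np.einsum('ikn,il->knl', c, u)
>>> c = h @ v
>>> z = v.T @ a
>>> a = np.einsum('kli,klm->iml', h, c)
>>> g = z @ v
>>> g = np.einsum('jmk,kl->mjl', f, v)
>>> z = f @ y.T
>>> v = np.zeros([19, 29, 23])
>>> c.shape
(19, 19, 29)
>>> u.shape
(5, 13)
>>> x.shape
(29, 29)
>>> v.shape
(19, 29, 23)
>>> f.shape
(19, 19, 13)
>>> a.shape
(13, 29, 19)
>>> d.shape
(29, 13)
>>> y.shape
(23, 13)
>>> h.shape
(19, 19, 13)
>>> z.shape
(19, 19, 23)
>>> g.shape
(19, 19, 29)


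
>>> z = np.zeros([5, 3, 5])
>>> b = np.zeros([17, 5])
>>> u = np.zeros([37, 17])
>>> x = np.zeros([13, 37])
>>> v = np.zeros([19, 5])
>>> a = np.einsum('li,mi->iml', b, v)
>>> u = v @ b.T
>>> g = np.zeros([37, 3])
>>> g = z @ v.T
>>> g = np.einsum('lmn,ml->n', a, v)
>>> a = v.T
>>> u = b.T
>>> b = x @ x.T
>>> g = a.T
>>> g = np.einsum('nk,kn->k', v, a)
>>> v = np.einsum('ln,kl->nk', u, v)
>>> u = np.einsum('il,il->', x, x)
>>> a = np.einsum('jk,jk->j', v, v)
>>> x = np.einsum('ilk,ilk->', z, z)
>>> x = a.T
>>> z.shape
(5, 3, 5)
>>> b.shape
(13, 13)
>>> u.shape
()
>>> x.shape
(17,)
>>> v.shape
(17, 19)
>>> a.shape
(17,)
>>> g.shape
(5,)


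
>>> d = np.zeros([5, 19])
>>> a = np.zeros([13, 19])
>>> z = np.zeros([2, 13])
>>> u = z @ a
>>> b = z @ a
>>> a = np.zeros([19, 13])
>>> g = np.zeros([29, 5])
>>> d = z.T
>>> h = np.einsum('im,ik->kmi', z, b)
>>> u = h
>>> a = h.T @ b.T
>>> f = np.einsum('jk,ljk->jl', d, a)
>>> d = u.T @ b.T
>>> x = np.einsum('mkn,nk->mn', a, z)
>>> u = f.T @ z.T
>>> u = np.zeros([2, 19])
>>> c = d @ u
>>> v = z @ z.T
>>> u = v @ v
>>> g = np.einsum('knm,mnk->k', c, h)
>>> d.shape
(2, 13, 2)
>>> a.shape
(2, 13, 2)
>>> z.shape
(2, 13)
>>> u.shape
(2, 2)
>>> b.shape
(2, 19)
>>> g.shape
(2,)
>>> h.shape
(19, 13, 2)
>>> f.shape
(13, 2)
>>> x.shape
(2, 2)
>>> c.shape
(2, 13, 19)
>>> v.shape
(2, 2)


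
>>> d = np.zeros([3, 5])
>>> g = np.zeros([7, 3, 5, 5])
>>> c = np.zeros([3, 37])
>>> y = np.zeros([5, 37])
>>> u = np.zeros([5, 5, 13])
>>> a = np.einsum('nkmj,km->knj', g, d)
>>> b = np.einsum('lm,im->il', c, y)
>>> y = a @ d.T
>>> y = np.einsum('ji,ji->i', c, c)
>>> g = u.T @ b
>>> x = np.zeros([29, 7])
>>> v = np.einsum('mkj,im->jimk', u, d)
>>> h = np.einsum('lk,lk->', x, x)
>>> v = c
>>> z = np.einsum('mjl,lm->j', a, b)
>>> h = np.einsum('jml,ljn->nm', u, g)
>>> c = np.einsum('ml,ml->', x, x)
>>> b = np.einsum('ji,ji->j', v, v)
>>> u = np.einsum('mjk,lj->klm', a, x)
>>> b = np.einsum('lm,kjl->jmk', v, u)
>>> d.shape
(3, 5)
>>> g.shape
(13, 5, 3)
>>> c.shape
()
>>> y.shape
(37,)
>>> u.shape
(5, 29, 3)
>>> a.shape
(3, 7, 5)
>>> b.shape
(29, 37, 5)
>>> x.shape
(29, 7)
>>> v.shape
(3, 37)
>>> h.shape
(3, 5)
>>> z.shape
(7,)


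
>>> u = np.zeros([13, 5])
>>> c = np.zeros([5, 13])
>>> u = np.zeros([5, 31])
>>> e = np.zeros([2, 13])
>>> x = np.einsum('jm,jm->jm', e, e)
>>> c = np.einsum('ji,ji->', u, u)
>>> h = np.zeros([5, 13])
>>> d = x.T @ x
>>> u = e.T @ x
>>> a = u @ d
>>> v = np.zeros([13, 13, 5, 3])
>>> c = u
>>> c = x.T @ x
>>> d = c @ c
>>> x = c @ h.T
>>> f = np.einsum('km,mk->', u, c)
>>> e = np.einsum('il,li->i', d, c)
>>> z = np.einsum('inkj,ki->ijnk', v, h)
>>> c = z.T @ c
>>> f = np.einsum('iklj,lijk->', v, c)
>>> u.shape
(13, 13)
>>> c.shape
(5, 13, 3, 13)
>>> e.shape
(13,)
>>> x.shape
(13, 5)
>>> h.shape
(5, 13)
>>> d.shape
(13, 13)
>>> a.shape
(13, 13)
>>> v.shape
(13, 13, 5, 3)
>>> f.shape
()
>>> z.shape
(13, 3, 13, 5)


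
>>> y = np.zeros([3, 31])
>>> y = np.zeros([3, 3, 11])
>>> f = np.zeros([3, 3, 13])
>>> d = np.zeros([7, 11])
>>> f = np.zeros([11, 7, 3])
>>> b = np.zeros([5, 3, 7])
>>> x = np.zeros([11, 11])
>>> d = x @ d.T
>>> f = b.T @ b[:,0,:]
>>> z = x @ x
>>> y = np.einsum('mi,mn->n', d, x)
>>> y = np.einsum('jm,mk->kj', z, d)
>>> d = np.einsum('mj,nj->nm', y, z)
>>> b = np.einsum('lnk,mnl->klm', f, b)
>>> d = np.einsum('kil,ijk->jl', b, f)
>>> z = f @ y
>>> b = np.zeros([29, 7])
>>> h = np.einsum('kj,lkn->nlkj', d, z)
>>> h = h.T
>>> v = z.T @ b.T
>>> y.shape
(7, 11)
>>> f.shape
(7, 3, 7)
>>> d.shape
(3, 5)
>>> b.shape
(29, 7)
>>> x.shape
(11, 11)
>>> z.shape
(7, 3, 11)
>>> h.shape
(5, 3, 7, 11)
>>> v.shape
(11, 3, 29)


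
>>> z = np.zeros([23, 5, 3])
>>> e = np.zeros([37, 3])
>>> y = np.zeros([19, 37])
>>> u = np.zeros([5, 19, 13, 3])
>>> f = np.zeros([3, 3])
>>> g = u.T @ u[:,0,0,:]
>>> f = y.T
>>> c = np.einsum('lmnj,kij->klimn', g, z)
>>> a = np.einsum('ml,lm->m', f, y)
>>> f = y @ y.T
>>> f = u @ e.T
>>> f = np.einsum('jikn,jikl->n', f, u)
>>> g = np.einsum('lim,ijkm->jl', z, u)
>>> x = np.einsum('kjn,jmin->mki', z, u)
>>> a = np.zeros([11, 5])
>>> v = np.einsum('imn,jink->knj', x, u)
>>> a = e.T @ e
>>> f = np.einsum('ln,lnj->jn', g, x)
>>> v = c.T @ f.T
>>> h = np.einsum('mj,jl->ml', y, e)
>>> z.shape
(23, 5, 3)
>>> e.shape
(37, 3)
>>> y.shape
(19, 37)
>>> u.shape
(5, 19, 13, 3)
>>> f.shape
(13, 23)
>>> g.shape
(19, 23)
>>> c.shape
(23, 3, 5, 13, 19)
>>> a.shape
(3, 3)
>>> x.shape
(19, 23, 13)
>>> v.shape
(19, 13, 5, 3, 13)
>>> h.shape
(19, 3)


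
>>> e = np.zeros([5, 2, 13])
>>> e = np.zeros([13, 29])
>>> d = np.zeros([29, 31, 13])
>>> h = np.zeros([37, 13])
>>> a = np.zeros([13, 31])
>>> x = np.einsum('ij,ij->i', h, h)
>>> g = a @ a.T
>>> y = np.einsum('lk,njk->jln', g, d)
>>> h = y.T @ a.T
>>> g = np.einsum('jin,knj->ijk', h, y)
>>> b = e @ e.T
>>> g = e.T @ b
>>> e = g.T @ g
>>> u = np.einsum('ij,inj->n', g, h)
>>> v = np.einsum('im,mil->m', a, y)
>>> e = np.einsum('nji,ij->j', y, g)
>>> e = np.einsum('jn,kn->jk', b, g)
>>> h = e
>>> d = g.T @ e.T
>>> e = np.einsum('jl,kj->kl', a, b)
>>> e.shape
(13, 31)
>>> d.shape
(13, 13)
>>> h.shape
(13, 29)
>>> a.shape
(13, 31)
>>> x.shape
(37,)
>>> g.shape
(29, 13)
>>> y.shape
(31, 13, 29)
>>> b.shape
(13, 13)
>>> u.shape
(13,)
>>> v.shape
(31,)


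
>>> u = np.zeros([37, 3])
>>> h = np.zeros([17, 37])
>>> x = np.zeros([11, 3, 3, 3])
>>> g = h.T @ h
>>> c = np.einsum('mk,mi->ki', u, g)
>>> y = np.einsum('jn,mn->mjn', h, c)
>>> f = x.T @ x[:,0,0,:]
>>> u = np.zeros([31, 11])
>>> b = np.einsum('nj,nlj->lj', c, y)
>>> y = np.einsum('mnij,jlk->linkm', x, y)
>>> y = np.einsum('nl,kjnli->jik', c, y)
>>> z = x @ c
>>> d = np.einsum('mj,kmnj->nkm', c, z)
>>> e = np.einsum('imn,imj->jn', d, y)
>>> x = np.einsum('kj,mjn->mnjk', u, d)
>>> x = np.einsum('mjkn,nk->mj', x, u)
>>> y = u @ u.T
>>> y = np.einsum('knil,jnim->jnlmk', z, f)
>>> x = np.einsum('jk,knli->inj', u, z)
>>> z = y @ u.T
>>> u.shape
(31, 11)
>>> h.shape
(17, 37)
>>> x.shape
(37, 3, 31)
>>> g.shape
(37, 37)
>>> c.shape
(3, 37)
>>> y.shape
(3, 3, 37, 3, 11)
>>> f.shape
(3, 3, 3, 3)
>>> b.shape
(17, 37)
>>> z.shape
(3, 3, 37, 3, 31)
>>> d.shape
(3, 11, 3)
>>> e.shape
(17, 3)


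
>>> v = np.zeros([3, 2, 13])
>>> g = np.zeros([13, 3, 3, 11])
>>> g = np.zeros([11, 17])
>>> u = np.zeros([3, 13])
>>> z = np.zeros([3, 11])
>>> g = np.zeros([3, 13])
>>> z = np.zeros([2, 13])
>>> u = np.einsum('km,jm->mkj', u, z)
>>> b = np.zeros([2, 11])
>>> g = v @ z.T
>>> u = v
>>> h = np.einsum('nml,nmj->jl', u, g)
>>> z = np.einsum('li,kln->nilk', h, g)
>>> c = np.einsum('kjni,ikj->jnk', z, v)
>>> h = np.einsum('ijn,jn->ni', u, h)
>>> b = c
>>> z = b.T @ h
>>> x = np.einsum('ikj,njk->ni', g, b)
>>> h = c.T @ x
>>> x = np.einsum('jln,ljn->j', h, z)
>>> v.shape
(3, 2, 13)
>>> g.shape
(3, 2, 2)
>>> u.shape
(3, 2, 13)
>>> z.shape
(2, 2, 3)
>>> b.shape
(13, 2, 2)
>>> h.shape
(2, 2, 3)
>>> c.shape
(13, 2, 2)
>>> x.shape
(2,)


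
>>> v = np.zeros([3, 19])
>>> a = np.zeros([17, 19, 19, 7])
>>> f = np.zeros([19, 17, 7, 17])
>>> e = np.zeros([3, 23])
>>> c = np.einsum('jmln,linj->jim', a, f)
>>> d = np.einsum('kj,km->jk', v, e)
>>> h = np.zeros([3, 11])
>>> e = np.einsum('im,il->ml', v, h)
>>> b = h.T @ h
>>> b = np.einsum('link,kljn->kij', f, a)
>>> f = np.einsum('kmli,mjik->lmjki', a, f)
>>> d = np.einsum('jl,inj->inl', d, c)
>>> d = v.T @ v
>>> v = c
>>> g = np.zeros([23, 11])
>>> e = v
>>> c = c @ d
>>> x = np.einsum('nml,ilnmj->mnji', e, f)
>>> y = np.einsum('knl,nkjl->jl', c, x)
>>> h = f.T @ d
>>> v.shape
(17, 17, 19)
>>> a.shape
(17, 19, 19, 7)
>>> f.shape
(19, 19, 17, 17, 7)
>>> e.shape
(17, 17, 19)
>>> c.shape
(17, 17, 19)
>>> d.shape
(19, 19)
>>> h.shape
(7, 17, 17, 19, 19)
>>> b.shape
(17, 17, 19)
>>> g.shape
(23, 11)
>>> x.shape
(17, 17, 7, 19)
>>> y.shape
(7, 19)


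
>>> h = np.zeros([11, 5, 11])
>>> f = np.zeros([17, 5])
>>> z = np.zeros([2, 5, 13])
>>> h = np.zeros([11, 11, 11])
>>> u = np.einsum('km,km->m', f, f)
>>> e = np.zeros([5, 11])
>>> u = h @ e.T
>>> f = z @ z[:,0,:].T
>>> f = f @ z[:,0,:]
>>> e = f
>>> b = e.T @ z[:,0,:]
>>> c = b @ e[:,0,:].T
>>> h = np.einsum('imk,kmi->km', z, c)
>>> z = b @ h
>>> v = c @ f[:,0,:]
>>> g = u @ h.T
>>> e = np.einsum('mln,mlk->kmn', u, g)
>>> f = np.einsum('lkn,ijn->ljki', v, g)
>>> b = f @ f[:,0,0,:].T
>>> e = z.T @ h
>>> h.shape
(13, 5)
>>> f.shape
(13, 11, 5, 11)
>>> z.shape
(13, 5, 5)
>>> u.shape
(11, 11, 5)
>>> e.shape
(5, 5, 5)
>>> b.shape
(13, 11, 5, 13)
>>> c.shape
(13, 5, 2)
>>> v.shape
(13, 5, 13)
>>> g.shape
(11, 11, 13)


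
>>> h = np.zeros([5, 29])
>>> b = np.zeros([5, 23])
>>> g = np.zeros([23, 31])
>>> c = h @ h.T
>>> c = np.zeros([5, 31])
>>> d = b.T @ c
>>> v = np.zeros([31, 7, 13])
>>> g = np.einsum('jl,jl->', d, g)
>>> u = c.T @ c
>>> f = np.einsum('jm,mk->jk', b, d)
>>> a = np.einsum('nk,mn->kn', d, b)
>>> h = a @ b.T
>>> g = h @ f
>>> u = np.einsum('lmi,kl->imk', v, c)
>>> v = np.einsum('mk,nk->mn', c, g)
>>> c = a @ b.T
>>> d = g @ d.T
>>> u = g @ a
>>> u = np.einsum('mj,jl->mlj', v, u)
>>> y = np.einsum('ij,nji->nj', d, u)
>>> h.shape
(31, 5)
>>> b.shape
(5, 23)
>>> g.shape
(31, 31)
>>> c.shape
(31, 5)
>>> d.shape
(31, 23)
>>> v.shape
(5, 31)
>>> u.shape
(5, 23, 31)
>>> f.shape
(5, 31)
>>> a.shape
(31, 23)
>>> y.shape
(5, 23)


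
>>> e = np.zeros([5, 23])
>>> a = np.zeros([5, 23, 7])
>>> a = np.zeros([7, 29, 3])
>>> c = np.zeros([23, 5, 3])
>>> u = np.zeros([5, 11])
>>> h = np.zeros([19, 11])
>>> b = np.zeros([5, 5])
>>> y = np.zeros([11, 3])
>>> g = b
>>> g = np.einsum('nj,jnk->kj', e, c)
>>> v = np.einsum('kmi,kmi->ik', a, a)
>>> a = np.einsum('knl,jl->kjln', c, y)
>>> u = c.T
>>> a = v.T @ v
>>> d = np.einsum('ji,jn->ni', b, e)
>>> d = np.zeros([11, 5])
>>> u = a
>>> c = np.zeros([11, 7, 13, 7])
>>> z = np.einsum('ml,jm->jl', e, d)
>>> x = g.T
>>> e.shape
(5, 23)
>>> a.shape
(7, 7)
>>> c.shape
(11, 7, 13, 7)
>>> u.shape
(7, 7)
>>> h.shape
(19, 11)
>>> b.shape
(5, 5)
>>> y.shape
(11, 3)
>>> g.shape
(3, 23)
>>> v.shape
(3, 7)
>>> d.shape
(11, 5)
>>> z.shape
(11, 23)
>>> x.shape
(23, 3)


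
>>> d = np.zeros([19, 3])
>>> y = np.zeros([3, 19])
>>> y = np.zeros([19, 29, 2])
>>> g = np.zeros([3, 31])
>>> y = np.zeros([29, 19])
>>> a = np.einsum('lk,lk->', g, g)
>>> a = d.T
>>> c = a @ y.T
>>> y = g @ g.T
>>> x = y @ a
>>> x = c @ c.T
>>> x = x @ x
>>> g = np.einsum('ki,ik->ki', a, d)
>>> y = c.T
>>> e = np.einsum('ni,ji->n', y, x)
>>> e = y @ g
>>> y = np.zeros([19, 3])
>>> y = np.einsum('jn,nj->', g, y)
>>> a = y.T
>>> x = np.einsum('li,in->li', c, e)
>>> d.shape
(19, 3)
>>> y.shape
()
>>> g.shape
(3, 19)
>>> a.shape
()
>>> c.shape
(3, 29)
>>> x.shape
(3, 29)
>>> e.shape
(29, 19)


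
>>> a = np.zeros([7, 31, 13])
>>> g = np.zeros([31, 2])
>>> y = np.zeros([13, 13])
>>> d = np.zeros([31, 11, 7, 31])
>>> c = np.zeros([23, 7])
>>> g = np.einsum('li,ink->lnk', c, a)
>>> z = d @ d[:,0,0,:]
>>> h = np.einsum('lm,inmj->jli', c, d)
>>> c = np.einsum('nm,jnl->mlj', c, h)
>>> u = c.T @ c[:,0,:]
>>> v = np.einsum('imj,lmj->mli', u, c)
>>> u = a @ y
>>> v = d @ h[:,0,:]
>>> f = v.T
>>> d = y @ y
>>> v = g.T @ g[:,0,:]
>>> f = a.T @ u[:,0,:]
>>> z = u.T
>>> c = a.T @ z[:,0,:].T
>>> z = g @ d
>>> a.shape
(7, 31, 13)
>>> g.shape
(23, 31, 13)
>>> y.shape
(13, 13)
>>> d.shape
(13, 13)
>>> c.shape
(13, 31, 13)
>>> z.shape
(23, 31, 13)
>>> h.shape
(31, 23, 31)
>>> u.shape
(7, 31, 13)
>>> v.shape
(13, 31, 13)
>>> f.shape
(13, 31, 13)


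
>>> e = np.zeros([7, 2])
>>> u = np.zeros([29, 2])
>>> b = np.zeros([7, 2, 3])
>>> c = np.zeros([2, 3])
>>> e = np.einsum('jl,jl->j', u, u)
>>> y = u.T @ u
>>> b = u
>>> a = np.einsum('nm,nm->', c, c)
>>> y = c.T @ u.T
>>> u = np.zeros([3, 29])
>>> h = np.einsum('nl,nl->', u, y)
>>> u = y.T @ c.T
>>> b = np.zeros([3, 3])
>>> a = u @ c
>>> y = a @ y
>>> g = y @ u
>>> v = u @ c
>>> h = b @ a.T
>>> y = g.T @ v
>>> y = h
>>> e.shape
(29,)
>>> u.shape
(29, 2)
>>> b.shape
(3, 3)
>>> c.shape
(2, 3)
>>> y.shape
(3, 29)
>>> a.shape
(29, 3)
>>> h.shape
(3, 29)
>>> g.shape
(29, 2)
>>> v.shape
(29, 3)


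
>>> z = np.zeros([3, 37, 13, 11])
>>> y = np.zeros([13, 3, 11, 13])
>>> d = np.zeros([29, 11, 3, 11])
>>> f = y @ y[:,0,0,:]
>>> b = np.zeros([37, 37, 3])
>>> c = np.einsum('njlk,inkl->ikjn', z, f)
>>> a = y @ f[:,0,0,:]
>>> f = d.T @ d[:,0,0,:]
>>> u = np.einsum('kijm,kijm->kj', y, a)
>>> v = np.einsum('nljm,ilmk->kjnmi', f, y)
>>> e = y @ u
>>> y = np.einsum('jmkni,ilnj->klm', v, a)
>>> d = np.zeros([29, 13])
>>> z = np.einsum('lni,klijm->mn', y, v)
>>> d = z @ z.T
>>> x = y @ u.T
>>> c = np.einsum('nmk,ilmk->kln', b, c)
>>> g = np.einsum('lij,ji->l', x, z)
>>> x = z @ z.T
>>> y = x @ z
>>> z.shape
(13, 3)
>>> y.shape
(13, 3)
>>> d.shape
(13, 13)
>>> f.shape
(11, 3, 11, 11)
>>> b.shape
(37, 37, 3)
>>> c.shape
(3, 11, 37)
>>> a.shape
(13, 3, 11, 13)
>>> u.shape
(13, 11)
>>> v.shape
(13, 11, 11, 11, 13)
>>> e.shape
(13, 3, 11, 11)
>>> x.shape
(13, 13)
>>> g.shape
(11,)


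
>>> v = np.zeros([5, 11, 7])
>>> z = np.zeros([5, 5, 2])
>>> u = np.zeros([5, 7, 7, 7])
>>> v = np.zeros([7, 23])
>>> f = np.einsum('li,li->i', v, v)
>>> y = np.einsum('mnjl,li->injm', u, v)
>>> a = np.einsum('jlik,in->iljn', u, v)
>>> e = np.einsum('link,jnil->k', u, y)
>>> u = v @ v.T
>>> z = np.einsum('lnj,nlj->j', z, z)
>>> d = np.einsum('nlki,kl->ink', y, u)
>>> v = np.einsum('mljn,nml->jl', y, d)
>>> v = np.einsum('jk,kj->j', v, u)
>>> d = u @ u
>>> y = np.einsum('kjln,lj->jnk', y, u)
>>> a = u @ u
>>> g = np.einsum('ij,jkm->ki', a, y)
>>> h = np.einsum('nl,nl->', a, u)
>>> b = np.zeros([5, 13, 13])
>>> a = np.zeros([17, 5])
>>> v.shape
(7,)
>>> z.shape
(2,)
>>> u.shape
(7, 7)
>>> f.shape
(23,)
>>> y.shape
(7, 5, 23)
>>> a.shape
(17, 5)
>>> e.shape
(7,)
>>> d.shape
(7, 7)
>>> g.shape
(5, 7)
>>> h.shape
()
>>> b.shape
(5, 13, 13)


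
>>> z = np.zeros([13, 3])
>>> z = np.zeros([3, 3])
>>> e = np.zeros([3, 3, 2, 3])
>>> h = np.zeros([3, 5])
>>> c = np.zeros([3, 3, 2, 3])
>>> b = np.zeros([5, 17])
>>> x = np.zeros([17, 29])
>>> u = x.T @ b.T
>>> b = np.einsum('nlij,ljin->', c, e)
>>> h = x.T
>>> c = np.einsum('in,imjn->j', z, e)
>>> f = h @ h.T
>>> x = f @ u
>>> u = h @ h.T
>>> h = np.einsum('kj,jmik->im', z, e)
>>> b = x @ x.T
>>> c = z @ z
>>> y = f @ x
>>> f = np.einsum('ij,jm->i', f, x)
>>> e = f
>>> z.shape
(3, 3)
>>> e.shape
(29,)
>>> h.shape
(2, 3)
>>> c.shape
(3, 3)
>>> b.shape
(29, 29)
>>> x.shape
(29, 5)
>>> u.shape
(29, 29)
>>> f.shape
(29,)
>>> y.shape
(29, 5)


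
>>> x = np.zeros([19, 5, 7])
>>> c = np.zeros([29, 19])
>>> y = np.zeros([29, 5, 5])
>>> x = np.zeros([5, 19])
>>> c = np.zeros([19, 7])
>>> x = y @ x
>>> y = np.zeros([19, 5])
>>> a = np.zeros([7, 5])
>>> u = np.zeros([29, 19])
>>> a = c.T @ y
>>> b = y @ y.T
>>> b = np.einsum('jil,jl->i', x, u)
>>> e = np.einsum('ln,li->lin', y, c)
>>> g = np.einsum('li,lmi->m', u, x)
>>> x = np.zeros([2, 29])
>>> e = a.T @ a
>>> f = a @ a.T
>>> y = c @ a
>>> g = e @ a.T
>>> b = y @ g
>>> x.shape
(2, 29)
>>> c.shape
(19, 7)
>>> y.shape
(19, 5)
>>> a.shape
(7, 5)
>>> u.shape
(29, 19)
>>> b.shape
(19, 7)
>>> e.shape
(5, 5)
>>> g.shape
(5, 7)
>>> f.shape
(7, 7)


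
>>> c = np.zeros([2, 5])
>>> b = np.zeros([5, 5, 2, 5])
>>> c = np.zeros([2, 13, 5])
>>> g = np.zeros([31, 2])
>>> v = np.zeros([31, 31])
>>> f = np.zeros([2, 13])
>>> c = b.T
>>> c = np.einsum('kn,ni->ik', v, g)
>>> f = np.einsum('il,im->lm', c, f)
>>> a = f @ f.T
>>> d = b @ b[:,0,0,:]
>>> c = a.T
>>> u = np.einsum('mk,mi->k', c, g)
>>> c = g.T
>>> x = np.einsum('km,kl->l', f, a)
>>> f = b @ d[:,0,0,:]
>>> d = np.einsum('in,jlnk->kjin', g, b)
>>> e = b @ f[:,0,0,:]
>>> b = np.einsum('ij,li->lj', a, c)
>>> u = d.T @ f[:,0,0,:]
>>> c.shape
(2, 31)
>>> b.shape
(2, 31)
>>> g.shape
(31, 2)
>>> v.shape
(31, 31)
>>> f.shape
(5, 5, 2, 5)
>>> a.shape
(31, 31)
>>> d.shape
(5, 5, 31, 2)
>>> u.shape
(2, 31, 5, 5)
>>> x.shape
(31,)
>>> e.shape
(5, 5, 2, 5)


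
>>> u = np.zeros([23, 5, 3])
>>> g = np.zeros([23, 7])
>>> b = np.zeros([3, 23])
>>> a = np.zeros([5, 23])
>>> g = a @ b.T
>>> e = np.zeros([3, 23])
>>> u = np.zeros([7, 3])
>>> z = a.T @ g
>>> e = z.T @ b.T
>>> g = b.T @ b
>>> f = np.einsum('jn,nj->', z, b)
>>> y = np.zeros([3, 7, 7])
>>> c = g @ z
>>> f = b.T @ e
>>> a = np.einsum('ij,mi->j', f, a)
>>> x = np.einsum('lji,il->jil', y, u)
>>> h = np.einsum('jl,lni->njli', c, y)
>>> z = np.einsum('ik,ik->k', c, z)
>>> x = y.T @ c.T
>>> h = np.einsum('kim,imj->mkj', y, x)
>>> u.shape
(7, 3)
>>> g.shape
(23, 23)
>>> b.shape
(3, 23)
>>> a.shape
(3,)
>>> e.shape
(3, 3)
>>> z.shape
(3,)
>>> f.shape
(23, 3)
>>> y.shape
(3, 7, 7)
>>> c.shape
(23, 3)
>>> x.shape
(7, 7, 23)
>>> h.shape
(7, 3, 23)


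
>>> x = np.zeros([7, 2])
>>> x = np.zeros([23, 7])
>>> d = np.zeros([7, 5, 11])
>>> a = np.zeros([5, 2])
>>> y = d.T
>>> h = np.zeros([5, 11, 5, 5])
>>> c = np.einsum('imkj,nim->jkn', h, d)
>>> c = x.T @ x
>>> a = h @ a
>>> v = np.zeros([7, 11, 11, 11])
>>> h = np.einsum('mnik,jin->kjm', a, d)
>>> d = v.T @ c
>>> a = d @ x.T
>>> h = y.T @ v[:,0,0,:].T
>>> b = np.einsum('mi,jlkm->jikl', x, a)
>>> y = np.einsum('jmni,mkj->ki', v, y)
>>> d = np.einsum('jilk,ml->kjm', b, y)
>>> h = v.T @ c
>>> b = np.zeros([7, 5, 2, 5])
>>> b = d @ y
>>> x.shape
(23, 7)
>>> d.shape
(11, 11, 5)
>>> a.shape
(11, 11, 11, 23)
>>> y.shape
(5, 11)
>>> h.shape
(11, 11, 11, 7)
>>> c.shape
(7, 7)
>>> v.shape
(7, 11, 11, 11)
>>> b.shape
(11, 11, 11)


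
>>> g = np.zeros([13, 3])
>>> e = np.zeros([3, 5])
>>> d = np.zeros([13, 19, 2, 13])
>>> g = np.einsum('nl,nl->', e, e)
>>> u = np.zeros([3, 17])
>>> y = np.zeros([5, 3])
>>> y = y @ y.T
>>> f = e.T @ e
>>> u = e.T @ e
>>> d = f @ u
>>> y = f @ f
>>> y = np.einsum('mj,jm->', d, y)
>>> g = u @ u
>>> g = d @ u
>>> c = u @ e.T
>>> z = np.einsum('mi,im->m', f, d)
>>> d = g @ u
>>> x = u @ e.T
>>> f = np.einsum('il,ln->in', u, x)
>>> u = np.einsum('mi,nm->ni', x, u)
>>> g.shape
(5, 5)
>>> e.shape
(3, 5)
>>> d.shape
(5, 5)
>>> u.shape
(5, 3)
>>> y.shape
()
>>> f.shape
(5, 3)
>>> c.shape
(5, 3)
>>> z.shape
(5,)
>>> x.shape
(5, 3)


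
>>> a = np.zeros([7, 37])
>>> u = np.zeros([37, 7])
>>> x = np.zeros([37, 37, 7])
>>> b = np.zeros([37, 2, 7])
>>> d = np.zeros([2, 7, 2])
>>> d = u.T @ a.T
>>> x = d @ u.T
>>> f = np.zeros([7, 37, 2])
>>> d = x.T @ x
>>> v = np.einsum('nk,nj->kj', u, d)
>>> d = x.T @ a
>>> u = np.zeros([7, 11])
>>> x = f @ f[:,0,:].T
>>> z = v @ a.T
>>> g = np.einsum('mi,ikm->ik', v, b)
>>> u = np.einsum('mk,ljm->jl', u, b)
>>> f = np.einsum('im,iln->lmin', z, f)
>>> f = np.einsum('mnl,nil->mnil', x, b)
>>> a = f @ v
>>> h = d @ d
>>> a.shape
(7, 37, 2, 37)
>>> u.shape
(2, 37)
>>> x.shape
(7, 37, 7)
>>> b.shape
(37, 2, 7)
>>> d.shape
(37, 37)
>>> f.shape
(7, 37, 2, 7)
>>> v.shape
(7, 37)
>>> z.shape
(7, 7)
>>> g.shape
(37, 2)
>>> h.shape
(37, 37)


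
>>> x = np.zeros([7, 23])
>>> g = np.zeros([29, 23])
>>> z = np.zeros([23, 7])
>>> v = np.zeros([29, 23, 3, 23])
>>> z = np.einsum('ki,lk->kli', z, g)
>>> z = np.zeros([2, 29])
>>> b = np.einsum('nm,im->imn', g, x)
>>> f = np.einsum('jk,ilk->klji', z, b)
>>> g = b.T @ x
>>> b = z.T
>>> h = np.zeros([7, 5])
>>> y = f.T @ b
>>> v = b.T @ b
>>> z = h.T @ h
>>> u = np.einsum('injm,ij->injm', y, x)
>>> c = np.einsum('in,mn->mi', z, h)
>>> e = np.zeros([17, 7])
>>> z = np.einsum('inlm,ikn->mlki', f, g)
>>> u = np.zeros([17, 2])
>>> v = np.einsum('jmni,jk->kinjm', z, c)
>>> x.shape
(7, 23)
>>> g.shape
(29, 23, 23)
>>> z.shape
(7, 2, 23, 29)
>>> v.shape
(5, 29, 23, 7, 2)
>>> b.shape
(29, 2)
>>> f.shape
(29, 23, 2, 7)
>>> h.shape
(7, 5)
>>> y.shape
(7, 2, 23, 2)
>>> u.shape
(17, 2)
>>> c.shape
(7, 5)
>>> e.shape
(17, 7)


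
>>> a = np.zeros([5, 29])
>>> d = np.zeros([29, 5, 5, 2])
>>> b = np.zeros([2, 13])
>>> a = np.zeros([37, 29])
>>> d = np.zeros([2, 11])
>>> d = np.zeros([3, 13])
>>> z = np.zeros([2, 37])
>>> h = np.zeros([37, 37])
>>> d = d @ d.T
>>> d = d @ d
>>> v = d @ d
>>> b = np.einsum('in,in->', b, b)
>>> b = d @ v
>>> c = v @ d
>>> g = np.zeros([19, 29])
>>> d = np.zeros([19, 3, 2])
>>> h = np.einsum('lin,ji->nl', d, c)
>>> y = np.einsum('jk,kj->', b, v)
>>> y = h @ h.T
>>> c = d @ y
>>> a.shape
(37, 29)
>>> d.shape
(19, 3, 2)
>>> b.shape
(3, 3)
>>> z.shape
(2, 37)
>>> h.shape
(2, 19)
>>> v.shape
(3, 3)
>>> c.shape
(19, 3, 2)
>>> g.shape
(19, 29)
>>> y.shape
(2, 2)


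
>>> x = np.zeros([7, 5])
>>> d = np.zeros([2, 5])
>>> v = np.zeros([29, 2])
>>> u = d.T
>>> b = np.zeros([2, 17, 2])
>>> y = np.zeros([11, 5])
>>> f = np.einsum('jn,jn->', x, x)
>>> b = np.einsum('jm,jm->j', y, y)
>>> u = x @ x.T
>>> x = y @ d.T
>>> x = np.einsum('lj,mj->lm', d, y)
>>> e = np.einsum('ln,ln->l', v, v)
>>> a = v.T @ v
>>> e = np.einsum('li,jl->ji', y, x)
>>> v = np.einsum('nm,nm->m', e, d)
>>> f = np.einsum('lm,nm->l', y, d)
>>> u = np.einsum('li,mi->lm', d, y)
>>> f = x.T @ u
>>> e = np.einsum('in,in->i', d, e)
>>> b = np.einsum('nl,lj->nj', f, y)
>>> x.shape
(2, 11)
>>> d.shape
(2, 5)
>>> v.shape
(5,)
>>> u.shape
(2, 11)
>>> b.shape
(11, 5)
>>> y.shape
(11, 5)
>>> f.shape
(11, 11)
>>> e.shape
(2,)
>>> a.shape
(2, 2)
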